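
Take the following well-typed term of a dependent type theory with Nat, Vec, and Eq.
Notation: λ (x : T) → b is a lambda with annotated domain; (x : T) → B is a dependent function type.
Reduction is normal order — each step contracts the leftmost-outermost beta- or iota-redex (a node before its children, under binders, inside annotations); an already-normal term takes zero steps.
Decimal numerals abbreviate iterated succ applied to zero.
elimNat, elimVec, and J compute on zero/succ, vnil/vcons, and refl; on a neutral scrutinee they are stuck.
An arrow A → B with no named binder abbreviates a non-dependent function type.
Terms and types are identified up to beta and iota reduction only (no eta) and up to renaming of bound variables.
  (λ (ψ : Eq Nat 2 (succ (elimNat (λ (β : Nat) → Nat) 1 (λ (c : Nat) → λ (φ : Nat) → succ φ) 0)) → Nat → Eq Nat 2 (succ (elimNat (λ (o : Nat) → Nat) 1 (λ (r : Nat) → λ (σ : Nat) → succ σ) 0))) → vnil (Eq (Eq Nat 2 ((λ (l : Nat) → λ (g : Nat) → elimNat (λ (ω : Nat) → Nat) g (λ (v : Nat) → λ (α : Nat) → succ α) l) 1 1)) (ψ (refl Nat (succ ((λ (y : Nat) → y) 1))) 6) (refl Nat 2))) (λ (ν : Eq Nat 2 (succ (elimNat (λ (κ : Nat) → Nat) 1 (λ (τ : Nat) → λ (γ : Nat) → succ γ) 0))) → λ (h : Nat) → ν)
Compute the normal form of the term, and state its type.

reduced normal form:
  vnil (Eq (Eq Nat 2 2) (refl Nat 2) (refl Nat 2))
the term's type:
  Vec (Eq (Eq Nat 2 2) (refl Nat 2) (refl Nat 2)) 0
observation: reduction starts at a beta-redex, and 10 normal-order steps reach the normal form.


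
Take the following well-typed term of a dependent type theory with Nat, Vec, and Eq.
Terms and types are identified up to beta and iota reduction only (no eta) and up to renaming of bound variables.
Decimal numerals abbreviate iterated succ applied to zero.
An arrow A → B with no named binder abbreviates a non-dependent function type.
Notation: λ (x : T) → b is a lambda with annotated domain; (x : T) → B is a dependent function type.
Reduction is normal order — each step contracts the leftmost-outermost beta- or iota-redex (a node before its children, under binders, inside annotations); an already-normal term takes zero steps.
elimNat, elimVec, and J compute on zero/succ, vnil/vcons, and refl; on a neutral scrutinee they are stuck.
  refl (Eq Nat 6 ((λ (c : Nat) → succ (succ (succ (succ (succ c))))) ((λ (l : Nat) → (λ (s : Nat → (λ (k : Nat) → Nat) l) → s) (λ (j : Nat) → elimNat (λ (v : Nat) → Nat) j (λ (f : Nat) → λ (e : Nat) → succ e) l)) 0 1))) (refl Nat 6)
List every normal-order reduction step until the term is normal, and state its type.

normal-order reduction:
  refl (Eq Nat 6 ((λ (c : Nat) → succ (succ (succ (succ (succ c))))) ((λ (l : Nat) → (λ (s : Nat → (λ (k : Nat) → Nat) l) → s) (λ (j : Nat) → elimNat (λ (v : Nat) → Nat) j (λ (f : Nat) → λ (e : Nat) → succ e) l)) 0 1))) (refl Nat 6)
  ~> refl (Eq Nat 6 (succ (succ (succ (succ (succ ((λ (c : Nat) → (λ (l : Nat → (λ (s : Nat) → Nat) c) → l) (λ (k : Nat) → elimNat (λ (j : Nat) → Nat) k (λ (v : Nat) → λ (f : Nat) → succ f) c)) 0 1))))))) (refl Nat 6)
  ~> refl (Eq Nat 6 (succ (succ (succ (succ (succ ((λ (c : Nat → (λ (l : Nat) → Nat) 0) → c) (λ (s : Nat) → elimNat (λ (k : Nat) → Nat) s (λ (j : Nat) → λ (v : Nat) → succ v) 0) 1))))))) (refl Nat 6)
  ~> refl (Eq Nat 6 (succ (succ (succ (succ (succ ((λ (c : Nat) → elimNat (λ (l : Nat) → Nat) c (λ (s : Nat) → λ (k : Nat) → succ k) 0) 1))))))) (refl Nat 6)
  ~> refl (Eq Nat 6 (succ (succ (succ (succ (succ (elimNat (λ (c : Nat) → Nat) 1 (λ (l : Nat) → λ (s : Nat) → succ s) 0))))))) (refl Nat 6)
  ~> refl (Eq Nat 6 6) (refl Nat 6)
type:
  Eq (Eq Nat 6 6) (refl Nat 6) (refl Nat 6)


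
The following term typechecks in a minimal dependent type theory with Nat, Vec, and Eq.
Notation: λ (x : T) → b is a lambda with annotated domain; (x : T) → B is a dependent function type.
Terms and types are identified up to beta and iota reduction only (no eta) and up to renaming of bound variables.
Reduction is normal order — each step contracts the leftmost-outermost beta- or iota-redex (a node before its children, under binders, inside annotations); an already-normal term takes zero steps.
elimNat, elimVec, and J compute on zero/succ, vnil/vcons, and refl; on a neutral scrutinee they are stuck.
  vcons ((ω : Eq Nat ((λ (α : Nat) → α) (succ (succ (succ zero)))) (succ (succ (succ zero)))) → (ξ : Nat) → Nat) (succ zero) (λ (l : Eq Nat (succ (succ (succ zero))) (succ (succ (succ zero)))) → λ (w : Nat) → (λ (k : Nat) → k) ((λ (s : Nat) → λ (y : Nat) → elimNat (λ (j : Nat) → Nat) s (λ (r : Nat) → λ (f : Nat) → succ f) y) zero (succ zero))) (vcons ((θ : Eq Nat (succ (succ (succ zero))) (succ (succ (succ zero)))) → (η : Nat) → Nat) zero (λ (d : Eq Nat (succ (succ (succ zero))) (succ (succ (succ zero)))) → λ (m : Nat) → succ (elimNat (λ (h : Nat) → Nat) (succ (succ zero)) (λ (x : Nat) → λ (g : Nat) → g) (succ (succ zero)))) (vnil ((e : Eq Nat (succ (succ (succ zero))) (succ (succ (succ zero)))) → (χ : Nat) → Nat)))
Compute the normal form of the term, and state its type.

resulting normal form:
  vcons ((ω : Eq Nat (succ (succ (succ zero))) (succ (succ (succ zero)))) → (α : Nat) → Nat) (succ zero) (λ (ξ : Eq Nat (succ (succ (succ zero))) (succ (succ (succ zero)))) → λ (l : Nat) → succ zero) (vcons ((w : Eq Nat (succ (succ (succ zero))) (succ (succ (succ zero)))) → (k : Nat) → Nat) zero (λ (s : Eq Nat (succ (succ (succ zero))) (succ (succ (succ zero)))) → λ (y : Nat) → succ (succ (succ zero))) (vnil ((j : Eq Nat (succ (succ (succ zero))) (succ (succ (succ zero)))) → (r : Nat) → Nat)))
type:
  Vec ((ω : Eq Nat (succ (succ (succ zero))) (succ (succ (succ zero)))) → (α : Nat) → Nat) (succ (succ zero))
observation: the term reaches its normal form after 15 normal-order steps.


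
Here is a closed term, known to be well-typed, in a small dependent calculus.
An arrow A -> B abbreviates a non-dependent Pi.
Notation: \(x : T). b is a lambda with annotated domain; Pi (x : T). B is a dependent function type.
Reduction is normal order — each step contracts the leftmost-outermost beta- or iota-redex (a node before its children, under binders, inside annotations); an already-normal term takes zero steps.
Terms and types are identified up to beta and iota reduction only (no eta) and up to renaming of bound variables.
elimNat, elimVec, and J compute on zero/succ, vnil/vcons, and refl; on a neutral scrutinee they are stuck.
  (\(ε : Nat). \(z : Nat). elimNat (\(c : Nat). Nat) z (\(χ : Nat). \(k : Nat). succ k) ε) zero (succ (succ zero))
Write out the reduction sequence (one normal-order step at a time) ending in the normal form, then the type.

normal-order reduction sequence:
  (\(ε : Nat). \(z : Nat). elimNat (\(c : Nat). Nat) z (\(χ : Nat). \(k : Nat). succ k) ε) zero (succ (succ zero))
  ~> (\(ε : Nat). elimNat (\(z : Nat). Nat) ε (\(c : Nat). \(χ : Nat). succ χ) zero) (succ (succ zero))
  ~> elimNat (\(ε : Nat). Nat) (succ (succ zero)) (\(z : Nat). \(c : Nat). succ c) zero
  ~> succ (succ zero)
type:
  Nat


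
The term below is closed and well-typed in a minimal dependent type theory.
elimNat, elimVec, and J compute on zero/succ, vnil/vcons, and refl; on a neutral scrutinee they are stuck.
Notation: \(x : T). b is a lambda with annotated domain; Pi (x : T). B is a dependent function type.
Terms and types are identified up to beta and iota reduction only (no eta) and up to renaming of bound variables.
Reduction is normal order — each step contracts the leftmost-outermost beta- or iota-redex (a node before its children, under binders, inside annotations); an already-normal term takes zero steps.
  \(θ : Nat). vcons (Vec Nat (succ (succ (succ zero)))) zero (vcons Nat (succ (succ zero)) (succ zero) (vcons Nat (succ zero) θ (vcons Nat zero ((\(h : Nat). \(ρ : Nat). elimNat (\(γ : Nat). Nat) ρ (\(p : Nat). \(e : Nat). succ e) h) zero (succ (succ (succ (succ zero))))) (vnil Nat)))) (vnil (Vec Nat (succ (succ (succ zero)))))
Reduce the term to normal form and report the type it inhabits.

resulting normal form:
  \(θ : Nat). vcons (Vec Nat (succ (succ (succ zero)))) zero (vcons Nat (succ (succ zero)) (succ zero) (vcons Nat (succ zero) θ (vcons Nat zero (succ (succ (succ (succ zero)))) (vnil Nat)))) (vnil (Vec Nat (succ (succ (succ zero)))))
inferred type:
  Pi (θ : Nat). Vec (Vec Nat (succ (succ (succ zero)))) (succ zero)
observation: 3 normal-order steps normalize the term, beginning with a beta-redex.


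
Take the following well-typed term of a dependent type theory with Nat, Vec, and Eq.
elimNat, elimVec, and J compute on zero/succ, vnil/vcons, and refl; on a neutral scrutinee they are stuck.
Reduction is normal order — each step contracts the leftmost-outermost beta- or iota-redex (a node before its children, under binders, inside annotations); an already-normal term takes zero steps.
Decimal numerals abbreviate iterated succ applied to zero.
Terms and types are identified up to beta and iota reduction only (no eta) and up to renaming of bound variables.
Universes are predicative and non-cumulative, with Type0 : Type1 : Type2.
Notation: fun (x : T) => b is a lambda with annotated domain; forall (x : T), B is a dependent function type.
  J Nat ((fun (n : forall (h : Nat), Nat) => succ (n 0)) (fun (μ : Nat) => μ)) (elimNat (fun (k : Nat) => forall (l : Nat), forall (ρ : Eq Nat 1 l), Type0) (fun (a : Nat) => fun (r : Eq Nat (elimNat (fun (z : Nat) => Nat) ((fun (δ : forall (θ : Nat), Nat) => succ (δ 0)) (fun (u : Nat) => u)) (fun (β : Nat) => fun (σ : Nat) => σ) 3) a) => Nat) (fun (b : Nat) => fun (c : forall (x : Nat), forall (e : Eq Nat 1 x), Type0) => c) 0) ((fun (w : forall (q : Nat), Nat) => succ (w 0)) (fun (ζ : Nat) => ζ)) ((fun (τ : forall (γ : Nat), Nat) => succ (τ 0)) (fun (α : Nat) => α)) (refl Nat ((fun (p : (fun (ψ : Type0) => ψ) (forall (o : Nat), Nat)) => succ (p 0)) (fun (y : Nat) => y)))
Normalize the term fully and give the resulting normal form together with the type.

reduced normal form:
  1
inferred type:
  Nat
observation: reduction starts at a J iota-redex, and 3 normal-order steps reach the normal form.


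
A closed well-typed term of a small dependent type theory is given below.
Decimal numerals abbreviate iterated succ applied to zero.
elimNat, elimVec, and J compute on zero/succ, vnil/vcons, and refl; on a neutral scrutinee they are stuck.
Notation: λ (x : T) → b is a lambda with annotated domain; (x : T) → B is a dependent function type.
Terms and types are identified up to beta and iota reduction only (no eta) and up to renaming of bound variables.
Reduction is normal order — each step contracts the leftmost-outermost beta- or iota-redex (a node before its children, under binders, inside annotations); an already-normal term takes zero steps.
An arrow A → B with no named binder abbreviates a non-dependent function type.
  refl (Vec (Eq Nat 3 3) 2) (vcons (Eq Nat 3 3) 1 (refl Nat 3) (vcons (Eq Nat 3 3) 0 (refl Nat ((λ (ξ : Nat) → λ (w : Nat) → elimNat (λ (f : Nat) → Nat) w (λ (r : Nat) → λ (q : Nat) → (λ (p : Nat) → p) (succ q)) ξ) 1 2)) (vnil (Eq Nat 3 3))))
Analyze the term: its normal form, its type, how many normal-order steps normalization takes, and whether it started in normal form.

normal form:
  refl (Vec (Eq Nat 3 3) 2) (vcons (Eq Nat 3 3) 1 (refl Nat 3) (vcons (Eq Nat 3 3) 0 (refl Nat 3) (vnil (Eq Nat 3 3))))
the term's type:
  Eq (Vec (Eq Nat 3 3) 2) (vcons (Eq Nat 3 3) 1 (refl Nat 3) (vcons (Eq Nat 3 3) 0 (refl Nat 3) (vnil (Eq Nat 3 3)))) (vcons (Eq Nat 3 3) 1 (refl Nat 3) (vcons (Eq Nat 3 3) 0 (refl Nat 3) (vnil (Eq Nat 3 3))))
normal-order step count: 7
already normal: no
first contracted redex: a beta-redex


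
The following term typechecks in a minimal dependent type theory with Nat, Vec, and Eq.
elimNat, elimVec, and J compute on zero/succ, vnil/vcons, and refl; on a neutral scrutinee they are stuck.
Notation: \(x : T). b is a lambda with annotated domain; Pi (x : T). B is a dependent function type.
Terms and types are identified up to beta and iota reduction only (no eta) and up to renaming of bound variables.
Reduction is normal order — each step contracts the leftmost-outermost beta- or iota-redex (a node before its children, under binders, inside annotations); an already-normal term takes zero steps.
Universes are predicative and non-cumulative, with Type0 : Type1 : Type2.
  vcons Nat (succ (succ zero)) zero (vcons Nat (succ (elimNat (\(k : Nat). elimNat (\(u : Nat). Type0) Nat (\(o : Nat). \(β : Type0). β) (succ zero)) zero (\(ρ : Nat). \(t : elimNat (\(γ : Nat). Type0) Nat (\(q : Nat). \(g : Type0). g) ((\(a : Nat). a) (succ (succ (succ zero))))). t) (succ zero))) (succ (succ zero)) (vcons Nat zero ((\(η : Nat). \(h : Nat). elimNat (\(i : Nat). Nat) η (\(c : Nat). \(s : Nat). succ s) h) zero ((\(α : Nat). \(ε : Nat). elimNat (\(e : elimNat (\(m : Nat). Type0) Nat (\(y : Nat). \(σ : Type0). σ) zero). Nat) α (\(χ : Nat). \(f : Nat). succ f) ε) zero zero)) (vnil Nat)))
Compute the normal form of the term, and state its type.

normal form:
  vcons Nat (succ (succ zero)) zero (vcons Nat (succ zero) (succ (succ zero)) (vcons Nat zero zero (vnil Nat)))
inferred type:
  Vec Nat (succ (succ (succ zero)))
observation: reduction starts at an elimNat iota-redex, and 10 normal-order steps reach the normal form.


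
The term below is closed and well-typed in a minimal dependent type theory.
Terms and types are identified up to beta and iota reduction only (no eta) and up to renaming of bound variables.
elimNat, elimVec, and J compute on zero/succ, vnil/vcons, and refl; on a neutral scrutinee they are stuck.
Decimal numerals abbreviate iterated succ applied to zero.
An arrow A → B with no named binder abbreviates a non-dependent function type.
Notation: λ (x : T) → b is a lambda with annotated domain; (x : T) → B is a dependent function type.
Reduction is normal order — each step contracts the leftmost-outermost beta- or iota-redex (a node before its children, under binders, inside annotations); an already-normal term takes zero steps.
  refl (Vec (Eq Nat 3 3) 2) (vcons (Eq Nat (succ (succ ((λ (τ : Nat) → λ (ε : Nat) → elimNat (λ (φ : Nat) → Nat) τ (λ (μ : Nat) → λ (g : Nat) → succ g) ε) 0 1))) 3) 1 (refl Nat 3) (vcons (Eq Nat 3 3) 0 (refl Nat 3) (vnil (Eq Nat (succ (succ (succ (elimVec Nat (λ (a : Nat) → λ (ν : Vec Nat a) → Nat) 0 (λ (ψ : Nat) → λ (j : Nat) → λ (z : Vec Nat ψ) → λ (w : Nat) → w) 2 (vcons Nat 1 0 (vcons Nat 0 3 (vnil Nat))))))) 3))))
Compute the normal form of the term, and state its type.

resulting normal form:
  refl (Vec (Eq Nat 3 3) 2) (vcons (Eq Nat 3 3) 1 (refl Nat 3) (vcons (Eq Nat 3 3) 0 (refl Nat 3) (vnil (Eq Nat 3 3))))
inferred type:
  Eq (Vec (Eq Nat 3 3) 2) (vcons (Eq Nat 3 3) 1 (refl Nat 3) (vcons (Eq Nat 3 3) 0 (refl Nat 3) (vnil (Eq Nat 3 3)))) (vcons (Eq Nat 3 3) 1 (refl Nat 3) (vcons (Eq Nat 3 3) 0 (refl Nat 3) (vnil (Eq Nat 3 3))))
observation: 17 normal-order steps normalize the term, beginning with a beta-redex.


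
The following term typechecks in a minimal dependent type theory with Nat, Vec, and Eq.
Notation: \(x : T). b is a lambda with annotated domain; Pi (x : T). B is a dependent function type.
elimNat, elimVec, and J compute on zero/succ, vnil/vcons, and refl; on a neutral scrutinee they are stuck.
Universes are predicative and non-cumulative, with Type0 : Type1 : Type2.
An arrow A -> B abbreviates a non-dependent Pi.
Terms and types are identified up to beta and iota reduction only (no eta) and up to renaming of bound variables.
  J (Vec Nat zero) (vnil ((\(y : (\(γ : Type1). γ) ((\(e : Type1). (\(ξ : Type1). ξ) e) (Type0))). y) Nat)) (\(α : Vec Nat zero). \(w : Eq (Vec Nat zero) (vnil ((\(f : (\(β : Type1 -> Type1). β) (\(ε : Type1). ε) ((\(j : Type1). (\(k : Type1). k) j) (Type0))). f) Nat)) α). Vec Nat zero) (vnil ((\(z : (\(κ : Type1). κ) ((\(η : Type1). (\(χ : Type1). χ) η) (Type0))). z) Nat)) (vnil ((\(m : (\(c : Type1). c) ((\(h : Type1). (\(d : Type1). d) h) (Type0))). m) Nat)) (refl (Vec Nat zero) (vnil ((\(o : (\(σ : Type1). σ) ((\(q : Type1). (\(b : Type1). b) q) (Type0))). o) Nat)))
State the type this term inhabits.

the term's type:
  Vec Nat zero


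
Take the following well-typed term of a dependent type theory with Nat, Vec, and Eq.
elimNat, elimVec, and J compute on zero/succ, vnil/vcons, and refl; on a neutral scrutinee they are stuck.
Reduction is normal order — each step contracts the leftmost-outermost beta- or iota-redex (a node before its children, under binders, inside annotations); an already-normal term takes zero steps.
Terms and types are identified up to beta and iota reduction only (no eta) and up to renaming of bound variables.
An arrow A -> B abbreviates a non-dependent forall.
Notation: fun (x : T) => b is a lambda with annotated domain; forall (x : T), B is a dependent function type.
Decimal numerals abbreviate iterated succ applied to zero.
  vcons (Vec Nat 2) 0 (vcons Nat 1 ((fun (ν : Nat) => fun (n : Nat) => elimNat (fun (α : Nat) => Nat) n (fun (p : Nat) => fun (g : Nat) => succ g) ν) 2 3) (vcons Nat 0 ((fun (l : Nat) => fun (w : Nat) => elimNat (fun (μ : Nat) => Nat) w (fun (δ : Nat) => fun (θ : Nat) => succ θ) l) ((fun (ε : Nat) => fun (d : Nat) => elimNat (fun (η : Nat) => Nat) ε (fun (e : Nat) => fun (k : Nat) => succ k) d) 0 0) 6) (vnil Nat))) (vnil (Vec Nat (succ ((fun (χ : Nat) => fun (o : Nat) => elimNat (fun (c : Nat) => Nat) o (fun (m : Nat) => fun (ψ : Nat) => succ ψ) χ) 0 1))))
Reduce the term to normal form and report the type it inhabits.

resulting normal form:
  vcons (Vec Nat 2) 0 (vcons Nat 1 5 (vcons Nat 0 6 (vnil Nat))) (vnil (Vec Nat 2))
the term's type:
  Vec (Vec Nat 2) 1
observation: the first redex contracted is a beta-redex; the normal form is reached in 18 normal-order steps.


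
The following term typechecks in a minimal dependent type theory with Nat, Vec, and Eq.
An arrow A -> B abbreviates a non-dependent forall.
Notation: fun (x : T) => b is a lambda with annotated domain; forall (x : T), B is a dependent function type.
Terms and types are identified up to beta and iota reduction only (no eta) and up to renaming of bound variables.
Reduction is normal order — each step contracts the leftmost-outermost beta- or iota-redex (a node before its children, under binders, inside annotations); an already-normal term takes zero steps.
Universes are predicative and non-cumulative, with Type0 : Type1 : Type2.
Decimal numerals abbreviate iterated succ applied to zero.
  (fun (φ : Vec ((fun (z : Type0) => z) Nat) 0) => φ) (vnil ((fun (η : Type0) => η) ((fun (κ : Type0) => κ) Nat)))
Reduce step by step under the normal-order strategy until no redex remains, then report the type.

normal-order reduction sequence:
  (fun (φ : Vec ((fun (z : Type0) => z) Nat) 0) => φ) (vnil ((fun (η : Type0) => η) ((fun (κ : Type0) => κ) Nat)))
  ~> vnil ((fun (φ : Type0) => φ) ((fun (z : Type0) => z) Nat))
  ~> vnil ((fun (φ : Type0) => φ) Nat)
  ~> vnil Nat
inferred type:
  Vec Nat 0


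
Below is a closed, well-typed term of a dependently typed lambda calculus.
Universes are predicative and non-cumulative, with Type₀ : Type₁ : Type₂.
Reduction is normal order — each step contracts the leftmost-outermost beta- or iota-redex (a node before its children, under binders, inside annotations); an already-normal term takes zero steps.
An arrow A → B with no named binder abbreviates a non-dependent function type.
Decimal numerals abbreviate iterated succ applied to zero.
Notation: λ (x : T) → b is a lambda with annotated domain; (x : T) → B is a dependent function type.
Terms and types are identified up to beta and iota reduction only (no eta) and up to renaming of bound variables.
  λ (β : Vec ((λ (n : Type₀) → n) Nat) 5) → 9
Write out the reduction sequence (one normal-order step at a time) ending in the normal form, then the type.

reduction (normal order):
  λ (β : Vec ((λ (n : Type₀) → n) Nat) 5) → 9
  ~> λ (β : Vec Nat 5) → 9
inferred type:
  Vec Nat 5 → Nat


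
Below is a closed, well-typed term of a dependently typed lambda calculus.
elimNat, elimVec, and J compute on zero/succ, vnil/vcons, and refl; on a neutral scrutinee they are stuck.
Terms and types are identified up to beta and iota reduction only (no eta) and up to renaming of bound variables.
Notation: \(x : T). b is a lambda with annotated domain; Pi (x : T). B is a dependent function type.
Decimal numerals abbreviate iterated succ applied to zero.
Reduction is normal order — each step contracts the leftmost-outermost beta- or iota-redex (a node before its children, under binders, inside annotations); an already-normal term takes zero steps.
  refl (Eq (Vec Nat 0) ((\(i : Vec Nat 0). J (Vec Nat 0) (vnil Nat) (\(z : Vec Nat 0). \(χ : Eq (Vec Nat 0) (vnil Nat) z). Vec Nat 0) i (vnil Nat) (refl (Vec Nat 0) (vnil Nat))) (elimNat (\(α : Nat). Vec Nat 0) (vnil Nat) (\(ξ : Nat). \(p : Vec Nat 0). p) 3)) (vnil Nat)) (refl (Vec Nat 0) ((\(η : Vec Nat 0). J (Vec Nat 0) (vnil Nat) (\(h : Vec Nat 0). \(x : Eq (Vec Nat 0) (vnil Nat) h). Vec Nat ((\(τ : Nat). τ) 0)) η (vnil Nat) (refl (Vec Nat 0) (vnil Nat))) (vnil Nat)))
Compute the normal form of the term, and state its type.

normal form:
  refl (Eq (Vec Nat 0) (vnil Nat) (vnil Nat)) (refl (Vec Nat 0) (vnil Nat))
type:
  Eq (Eq (Vec Nat 0) (vnil Nat) (vnil Nat)) (refl (Vec Nat 0) (vnil Nat)) (refl (Vec Nat 0) (vnil Nat))


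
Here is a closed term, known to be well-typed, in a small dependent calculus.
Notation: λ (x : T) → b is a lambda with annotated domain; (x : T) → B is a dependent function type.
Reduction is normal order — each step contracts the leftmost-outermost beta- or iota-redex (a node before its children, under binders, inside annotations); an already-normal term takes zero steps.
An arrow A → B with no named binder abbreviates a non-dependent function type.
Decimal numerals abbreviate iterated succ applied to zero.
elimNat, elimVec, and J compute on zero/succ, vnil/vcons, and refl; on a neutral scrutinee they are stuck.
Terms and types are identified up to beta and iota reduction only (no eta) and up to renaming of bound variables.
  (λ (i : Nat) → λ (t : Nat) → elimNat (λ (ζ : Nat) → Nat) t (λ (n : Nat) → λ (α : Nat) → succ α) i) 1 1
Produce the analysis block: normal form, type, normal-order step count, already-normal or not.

reduced normal form:
  2
type:
  Nat
normal-order step count: 6
term was already normal: no
first contracted redex: a beta-redex


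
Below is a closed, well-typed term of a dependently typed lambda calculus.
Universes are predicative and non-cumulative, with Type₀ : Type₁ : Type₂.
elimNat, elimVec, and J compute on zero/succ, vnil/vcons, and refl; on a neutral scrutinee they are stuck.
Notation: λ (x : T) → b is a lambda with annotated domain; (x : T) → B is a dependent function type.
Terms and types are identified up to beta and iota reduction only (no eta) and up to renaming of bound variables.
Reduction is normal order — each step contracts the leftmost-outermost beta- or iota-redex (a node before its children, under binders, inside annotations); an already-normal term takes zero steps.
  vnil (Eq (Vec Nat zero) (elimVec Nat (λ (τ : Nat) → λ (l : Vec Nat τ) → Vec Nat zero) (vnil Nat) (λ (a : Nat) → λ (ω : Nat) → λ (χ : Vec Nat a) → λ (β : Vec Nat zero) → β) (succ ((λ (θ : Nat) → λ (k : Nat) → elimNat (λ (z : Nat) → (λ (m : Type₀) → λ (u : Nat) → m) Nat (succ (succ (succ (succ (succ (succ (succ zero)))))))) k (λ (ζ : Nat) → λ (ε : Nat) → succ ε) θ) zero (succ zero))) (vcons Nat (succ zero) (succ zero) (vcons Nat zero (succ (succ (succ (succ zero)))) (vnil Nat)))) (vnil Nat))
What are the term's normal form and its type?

reduced normal form:
  vnil (Eq (Vec Nat zero) (vnil Nat) (vnil Nat))
type:
  Vec (Eq (Vec Nat zero) (vnil Nat) (vnil Nat)) zero
observation: the term reaches its normal form after 11 normal-order steps.


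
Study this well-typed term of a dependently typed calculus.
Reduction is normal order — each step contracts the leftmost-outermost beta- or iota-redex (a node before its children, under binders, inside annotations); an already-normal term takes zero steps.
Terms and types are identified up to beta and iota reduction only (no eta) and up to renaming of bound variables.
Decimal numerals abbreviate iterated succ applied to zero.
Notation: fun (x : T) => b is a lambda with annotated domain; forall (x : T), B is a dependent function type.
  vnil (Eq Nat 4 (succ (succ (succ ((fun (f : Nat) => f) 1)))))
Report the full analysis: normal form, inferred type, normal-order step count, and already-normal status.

normal form:
  vnil (Eq Nat 4 4)
type:
  Vec (Eq Nat 4 4) 0
steps to reach normal form (normal order): 1
already normal: no
first redex: a beta-redex


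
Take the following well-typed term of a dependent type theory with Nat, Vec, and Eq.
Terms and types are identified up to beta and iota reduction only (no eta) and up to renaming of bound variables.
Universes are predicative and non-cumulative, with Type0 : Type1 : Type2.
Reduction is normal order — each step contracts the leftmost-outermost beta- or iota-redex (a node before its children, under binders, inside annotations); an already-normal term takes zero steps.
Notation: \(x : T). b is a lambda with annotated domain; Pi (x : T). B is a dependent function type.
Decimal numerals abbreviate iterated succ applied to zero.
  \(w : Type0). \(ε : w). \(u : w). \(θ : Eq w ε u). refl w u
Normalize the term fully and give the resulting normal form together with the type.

resulting normal form:
  \(w : Type0). \(ε : w). \(u : w). \(θ : Eq w ε u). refl w u
inferred type:
  Pi (w : Type0). Pi (ε : w). Pi (u : w). Pi (θ : Eq w ε u). Eq w u u
observation: no redex remains anywhere in the term; it is its own normal form.


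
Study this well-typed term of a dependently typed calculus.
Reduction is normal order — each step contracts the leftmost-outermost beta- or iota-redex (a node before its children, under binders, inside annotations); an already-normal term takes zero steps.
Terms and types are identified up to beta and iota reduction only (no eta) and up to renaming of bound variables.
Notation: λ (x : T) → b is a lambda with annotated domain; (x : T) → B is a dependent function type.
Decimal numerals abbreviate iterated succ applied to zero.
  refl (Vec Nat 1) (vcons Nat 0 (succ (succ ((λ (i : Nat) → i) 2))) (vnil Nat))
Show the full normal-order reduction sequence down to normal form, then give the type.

reduction (normal order):
  refl (Vec Nat 1) (vcons Nat 0 (succ (succ ((λ (i : Nat) → i) 2))) (vnil Nat))
  ~> refl (Vec Nat 1) (vcons Nat 0 4 (vnil Nat))
type:
  Eq (Vec Nat 1) (vcons Nat 0 4 (vnil Nat)) (vcons Nat 0 4 (vnil Nat))


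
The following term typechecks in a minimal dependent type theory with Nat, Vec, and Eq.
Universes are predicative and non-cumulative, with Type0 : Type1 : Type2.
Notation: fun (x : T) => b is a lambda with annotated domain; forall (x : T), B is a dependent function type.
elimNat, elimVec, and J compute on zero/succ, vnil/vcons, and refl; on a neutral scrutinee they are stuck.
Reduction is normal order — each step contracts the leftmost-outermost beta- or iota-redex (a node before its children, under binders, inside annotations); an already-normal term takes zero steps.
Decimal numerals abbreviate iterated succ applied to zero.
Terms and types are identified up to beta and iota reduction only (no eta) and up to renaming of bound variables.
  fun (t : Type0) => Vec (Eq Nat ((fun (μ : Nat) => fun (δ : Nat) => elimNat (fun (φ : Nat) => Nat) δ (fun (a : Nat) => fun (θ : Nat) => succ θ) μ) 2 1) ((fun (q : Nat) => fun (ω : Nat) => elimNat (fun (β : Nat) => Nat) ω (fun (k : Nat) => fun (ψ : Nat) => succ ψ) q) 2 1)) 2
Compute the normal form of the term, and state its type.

normal form:
  fun (t : Type0) => Vec (Eq Nat 3 3) 2
the term's type:
  forall (t : Type0), Type0


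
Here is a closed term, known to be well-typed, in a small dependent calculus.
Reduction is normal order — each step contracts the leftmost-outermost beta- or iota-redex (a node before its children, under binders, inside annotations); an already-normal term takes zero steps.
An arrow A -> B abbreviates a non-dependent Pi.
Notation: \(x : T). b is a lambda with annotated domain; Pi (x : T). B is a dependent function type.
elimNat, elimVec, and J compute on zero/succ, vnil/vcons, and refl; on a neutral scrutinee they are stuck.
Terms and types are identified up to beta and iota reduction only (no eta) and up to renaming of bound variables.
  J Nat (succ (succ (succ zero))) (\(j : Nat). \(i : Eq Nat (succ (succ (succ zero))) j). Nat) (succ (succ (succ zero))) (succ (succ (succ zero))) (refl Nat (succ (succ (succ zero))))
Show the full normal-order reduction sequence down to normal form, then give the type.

normal-order reduction:
  J Nat (succ (succ (succ zero))) (\(j : Nat). \(i : Eq Nat (succ (succ (succ zero))) j). Nat) (succ (succ (succ zero))) (succ (succ (succ zero))) (refl Nat (succ (succ (succ zero))))
  ~> succ (succ (succ zero))
the term's type:
  Nat


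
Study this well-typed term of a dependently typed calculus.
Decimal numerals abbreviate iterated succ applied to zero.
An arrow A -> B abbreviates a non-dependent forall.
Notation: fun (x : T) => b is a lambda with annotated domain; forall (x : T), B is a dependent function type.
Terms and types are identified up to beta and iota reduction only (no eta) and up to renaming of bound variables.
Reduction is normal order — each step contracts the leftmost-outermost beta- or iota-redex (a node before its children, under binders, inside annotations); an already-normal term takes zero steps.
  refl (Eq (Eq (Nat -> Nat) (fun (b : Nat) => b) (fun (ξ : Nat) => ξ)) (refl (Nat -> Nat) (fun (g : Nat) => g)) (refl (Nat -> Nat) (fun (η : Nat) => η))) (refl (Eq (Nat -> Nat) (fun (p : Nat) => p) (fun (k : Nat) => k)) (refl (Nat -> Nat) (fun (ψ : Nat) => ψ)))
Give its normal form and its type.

resulting normal form:
  refl (Eq (Eq (Nat -> Nat) (fun (b : Nat) => b) (fun (ξ : Nat) => ξ)) (refl (Nat -> Nat) (fun (g : Nat) => g)) (refl (Nat -> Nat) (fun (η : Nat) => η))) (refl (Eq (Nat -> Nat) (fun (p : Nat) => p) (fun (k : Nat) => k)) (refl (Nat -> Nat) (fun (ψ : Nat) => ψ)))
the term's type:
  Eq (Eq (Eq (Nat -> Nat) (fun (b : Nat) => b) (fun (ξ : Nat) => ξ)) (refl (Nat -> Nat) (fun (g : Nat) => g)) (refl (Nat -> Nat) (fun (η : Nat) => η))) (refl (Eq (Nat -> Nat) (fun (p : Nat) => p) (fun (k : Nat) => k)) (refl (Nat -> Nat) (fun (ψ : Nat) => ψ))) (refl (Eq (Nat -> Nat) (fun (e : Nat) => e) (fun (s : Nat) => s)) (refl (Nat -> Nat) (fun (i : Nat) => i)))


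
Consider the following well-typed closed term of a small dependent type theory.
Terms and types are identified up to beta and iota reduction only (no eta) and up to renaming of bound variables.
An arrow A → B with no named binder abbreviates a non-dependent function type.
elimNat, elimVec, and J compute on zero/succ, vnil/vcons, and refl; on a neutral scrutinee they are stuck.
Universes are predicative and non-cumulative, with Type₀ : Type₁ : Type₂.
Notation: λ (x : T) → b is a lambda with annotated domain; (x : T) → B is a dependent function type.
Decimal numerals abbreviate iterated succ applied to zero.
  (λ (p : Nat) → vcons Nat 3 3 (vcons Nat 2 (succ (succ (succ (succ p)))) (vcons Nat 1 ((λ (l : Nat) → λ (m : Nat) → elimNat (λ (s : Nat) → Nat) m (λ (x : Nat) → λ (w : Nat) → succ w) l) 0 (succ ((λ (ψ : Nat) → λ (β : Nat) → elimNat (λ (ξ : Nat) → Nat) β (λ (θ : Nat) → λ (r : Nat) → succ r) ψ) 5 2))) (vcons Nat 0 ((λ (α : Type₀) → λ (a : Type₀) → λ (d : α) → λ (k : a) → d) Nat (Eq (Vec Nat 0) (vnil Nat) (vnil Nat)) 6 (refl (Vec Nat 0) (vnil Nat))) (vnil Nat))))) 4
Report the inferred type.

inferred type:
  Vec Nat 4


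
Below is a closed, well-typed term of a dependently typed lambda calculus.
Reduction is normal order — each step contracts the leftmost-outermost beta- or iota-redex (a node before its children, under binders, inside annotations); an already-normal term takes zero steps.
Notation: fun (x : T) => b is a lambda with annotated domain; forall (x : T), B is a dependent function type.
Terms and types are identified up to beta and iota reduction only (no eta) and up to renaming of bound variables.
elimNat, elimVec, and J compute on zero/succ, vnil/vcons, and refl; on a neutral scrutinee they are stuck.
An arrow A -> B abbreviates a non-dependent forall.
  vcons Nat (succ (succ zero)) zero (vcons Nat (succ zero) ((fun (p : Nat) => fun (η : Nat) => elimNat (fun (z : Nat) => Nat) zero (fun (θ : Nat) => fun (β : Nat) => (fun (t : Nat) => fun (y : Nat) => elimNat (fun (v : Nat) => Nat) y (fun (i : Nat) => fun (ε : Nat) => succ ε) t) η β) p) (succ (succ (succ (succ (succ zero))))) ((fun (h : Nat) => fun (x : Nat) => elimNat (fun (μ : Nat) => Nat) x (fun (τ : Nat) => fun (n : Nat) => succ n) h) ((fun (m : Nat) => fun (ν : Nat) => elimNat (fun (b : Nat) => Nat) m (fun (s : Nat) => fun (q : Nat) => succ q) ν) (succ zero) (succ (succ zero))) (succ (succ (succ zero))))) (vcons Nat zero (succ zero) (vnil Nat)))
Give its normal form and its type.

normal form:
  vcons Nat (succ (succ zero)) zero (vcons Nat (succ zero) (succ (succ (succ (succ (succ (succ (succ (succ (succ (succ (succ (succ (succ (succ (succ (succ (succ (succ (succ (succ (succ (succ (succ (succ (succ (succ (succ (succ (succ (succ zero)))))))))))))))))))))))))))))) (vcons Nat zero (succ zero) (vnil Nat)))
the term's type:
  Vec Nat (succ (succ (succ zero)))
observation: 228 normal-order steps separate the term from its normal form.


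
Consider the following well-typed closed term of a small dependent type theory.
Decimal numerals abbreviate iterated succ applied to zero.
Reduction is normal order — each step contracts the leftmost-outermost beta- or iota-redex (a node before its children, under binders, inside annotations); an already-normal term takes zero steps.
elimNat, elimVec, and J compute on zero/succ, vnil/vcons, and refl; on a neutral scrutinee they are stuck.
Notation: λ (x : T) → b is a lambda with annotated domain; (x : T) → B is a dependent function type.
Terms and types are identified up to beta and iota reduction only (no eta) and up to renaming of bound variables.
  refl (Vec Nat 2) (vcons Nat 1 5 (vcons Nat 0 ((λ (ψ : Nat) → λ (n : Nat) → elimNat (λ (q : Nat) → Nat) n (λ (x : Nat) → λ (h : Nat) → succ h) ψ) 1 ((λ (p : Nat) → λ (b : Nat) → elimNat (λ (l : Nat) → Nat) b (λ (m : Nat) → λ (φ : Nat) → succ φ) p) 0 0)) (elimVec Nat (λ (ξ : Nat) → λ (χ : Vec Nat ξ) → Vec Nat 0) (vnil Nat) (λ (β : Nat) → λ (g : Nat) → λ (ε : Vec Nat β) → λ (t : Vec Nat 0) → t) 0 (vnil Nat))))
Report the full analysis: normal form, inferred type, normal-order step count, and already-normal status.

resulting normal form:
  refl (Vec Nat 2) (vcons Nat 1 5 (vcons Nat 0 1 (vnil Nat)))
type:
  Eq (Vec Nat 2) (vcons Nat 1 5 (vcons Nat 0 1 (vnil Nat))) (vcons Nat 1 5 (vcons Nat 0 1 (vnil Nat)))
reduction steps (normal order): 10
term was already normal: no
first contracted redex: a beta-redex


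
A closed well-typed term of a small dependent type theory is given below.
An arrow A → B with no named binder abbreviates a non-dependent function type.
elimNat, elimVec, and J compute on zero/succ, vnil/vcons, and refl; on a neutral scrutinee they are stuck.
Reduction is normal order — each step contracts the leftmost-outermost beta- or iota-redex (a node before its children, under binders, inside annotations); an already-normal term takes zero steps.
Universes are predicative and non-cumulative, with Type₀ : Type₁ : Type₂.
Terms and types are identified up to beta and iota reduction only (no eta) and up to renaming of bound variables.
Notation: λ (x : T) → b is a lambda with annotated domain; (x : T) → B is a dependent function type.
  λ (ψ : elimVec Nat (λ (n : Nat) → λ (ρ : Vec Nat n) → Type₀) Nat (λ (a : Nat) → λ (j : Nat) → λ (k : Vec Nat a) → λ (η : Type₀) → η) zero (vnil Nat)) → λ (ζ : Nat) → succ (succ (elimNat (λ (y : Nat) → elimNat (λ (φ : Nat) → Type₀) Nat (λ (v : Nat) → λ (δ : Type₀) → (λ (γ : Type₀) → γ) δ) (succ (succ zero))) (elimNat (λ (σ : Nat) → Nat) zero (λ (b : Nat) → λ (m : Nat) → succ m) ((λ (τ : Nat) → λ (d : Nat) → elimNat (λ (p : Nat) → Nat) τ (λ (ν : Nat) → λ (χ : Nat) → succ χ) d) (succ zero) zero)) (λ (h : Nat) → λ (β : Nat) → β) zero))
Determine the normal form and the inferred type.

resulting normal form:
  λ (ψ : Nat) → λ (n : Nat) → succ (succ (succ zero))
type:
  Nat → Nat → Nat


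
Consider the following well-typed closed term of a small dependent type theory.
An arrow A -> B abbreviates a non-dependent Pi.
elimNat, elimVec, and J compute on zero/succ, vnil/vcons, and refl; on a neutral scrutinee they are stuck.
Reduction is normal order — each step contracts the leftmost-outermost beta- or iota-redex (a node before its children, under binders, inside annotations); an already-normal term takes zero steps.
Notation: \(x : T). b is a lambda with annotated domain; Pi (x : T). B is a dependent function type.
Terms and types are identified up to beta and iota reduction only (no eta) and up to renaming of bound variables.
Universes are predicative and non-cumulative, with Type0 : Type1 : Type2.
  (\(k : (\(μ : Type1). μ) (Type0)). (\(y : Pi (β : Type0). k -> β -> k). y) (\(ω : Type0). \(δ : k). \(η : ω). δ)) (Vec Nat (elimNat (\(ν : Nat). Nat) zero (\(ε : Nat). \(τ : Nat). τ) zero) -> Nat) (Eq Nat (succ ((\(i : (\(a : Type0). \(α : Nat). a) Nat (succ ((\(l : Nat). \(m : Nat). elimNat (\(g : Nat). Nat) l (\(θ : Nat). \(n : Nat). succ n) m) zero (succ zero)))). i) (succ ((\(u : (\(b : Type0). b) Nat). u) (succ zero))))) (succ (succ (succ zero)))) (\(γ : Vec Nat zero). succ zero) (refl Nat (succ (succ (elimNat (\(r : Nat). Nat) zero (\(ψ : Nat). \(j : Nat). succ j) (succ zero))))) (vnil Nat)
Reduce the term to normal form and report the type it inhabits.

normal form:
  succ zero
the term's type:
  Nat
observation: 6 normal-order steps separate the term from its normal form.


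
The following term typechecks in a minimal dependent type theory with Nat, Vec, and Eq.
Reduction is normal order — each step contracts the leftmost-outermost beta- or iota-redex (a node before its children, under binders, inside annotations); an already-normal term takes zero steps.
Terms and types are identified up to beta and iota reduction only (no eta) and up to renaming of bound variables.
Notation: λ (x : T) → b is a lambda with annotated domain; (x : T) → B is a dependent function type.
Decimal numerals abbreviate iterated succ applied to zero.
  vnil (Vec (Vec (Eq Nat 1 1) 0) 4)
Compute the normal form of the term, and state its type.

resulting normal form:
  vnil (Vec (Vec (Eq Nat 1 1) 0) 4)
type:
  Vec (Vec (Vec (Eq Nat 1 1) 0) 4) 0
observation: the term is already in normal form.


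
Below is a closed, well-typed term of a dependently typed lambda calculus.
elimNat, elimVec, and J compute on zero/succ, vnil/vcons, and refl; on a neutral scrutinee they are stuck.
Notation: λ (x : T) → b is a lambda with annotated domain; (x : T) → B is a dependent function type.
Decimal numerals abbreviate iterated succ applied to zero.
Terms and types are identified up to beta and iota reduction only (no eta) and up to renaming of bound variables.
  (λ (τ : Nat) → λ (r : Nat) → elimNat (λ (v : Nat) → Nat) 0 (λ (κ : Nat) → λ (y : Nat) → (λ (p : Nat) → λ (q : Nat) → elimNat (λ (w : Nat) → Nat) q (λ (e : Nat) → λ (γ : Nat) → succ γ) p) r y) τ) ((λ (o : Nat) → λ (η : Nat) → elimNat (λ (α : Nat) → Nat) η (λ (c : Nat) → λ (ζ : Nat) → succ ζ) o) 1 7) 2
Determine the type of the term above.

the term's type:
  Nat
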